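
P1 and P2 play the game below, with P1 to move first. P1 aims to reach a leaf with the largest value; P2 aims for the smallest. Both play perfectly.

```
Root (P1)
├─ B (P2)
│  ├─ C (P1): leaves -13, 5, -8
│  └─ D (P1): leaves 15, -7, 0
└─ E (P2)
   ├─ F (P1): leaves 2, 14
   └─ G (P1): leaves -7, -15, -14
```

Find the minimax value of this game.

5

C (P1): max(-13, 5, -8) = 5
D (P1): max(15, -7, 0) = 15
B (P2): min(5, 15) = 5
F (P1): max(2, 14) = 14
G (P1): max(-7, -15, -14) = -7
E (P2): min(14, -7) = -7
Root (P1): max(5, -7) = 5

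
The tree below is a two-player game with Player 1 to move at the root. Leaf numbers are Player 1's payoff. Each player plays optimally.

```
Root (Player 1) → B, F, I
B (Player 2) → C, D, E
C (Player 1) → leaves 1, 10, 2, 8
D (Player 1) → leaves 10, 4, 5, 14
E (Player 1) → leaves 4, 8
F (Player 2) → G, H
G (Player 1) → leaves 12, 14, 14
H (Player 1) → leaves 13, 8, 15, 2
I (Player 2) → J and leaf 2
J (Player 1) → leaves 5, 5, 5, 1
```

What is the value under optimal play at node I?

J: max(5, 5, 5, 1) = 5
I: min(5, 2) = 2

2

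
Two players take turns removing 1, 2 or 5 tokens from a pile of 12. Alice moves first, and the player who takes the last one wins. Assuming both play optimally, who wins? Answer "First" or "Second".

Compute winning (W) and losing (L) positions by backward induction:
i:   0  1  2  3  4  5  6  7  8  9 10 11 12
     L  W  W  L  W  W  L  W  W  L  W  W  L
Position 12 is L, so the second player wins.

Second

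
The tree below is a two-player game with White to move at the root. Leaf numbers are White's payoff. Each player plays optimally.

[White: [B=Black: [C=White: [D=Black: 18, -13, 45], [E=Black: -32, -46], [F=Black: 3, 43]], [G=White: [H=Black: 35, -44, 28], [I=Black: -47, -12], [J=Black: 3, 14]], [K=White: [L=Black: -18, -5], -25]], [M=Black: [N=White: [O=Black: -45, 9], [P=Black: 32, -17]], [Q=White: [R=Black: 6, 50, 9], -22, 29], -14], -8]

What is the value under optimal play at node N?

O: min(-45, 9) = -45
P: min(32, -17) = -17
N: max(-45, -17) = -17

-17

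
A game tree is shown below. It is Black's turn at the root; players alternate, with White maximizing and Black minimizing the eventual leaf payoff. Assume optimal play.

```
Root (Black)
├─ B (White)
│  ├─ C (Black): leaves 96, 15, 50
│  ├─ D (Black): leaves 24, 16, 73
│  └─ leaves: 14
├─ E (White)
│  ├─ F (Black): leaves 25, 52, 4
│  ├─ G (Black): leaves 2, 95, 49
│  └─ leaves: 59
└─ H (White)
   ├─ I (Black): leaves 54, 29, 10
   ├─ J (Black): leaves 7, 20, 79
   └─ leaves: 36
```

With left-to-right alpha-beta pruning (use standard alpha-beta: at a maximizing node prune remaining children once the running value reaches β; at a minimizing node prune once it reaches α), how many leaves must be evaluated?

17

C [α=-∞,β=+∞]: v=15
D [α=15,β=+∞]: v=16
B [α=-∞,β=+∞]: v=16
F [α=-∞,β=16]: v=4
G [α=4,β=16]: v=2 after child 1 ≤ α → α-cutoff, skip 2
E [α=-∞,β=16]: v=59
I [α=-∞,β=16]: v=10
J [α=10,β=16]: v=7 after child 1 ≤ α → α-cutoff, skip 2
H [α=-∞,β=16]: v=36
Root [α=-∞,β=+∞]: v=16
Leaves evaluated: 17 of 21.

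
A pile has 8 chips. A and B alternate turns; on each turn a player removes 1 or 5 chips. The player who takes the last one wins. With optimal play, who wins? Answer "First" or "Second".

Positions where the player to move wins (W) vs loses (L):
i:   0  1  2  3  4  5  6  7  8
     L  W  L  W  L  W  L  W  L
Position 8 is L, so the second player wins.

Second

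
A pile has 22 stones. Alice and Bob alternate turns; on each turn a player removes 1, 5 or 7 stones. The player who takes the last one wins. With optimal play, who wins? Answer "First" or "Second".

Second

i:   0  1  2  3  4  5  6  7  8  9 10 11 12 13 14 15 16 17 18 19 20 21 22
     L  W  L  W  L  W  L  W  L  W  L  W  L  W  L  W  L  W  L  W  L  W  L
Position 22 is L, so the second player wins.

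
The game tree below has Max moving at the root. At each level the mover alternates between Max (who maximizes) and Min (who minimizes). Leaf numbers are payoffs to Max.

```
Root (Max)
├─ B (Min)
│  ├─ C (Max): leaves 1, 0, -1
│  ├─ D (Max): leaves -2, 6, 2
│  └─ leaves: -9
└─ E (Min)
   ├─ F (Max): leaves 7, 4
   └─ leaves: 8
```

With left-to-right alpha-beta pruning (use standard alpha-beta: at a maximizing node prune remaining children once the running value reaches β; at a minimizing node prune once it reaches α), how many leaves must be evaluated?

C [α=-∞,β=+∞]: v=1
D [α=-∞,β=1]: v=6 after child 2 ≥ β → β-cutoff, skip 1
B [α=-∞,β=+∞]: v=-9
F [α=-9,β=+∞]: v=7
E [α=-9,β=+∞]: v=7
Root [α=-∞,β=+∞]: v=7
Leaves evaluated: 9 of 10.

9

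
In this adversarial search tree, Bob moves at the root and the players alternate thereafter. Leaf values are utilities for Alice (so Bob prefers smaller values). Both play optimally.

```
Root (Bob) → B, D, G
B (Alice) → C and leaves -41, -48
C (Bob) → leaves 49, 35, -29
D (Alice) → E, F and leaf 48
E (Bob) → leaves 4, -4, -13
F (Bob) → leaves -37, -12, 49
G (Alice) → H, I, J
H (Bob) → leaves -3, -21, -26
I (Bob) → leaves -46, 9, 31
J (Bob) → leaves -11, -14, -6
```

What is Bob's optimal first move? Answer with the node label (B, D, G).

B

C (Bob): min(49, 35, -29) = -29
B (Alice): max(-29, -41, -48) = -29
E (Bob): min(4, -4, -13) = -13
F (Bob): min(-37, -12, 49) = -37
D (Alice): max(-13, -37, 48) = 48
H (Bob): min(-3, -21, -26) = -26
I (Bob): min(-46, 9, 31) = -46
J (Bob): min(-11, -14, -6) = -14
G (Alice): max(-26, -46, -14) = -14
Root (Bob): min(-29, 48, -14) = -29
Bob picks the child with the lowest value: B (value -29).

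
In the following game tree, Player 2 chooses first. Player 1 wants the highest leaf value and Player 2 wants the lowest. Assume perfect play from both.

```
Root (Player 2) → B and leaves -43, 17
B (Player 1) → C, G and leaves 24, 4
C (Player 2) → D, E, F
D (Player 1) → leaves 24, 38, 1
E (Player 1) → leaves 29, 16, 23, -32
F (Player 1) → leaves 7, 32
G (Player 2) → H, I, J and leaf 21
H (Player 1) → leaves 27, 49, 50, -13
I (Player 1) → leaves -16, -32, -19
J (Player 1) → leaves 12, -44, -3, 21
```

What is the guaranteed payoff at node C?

D: max(24, 38, 1) = 38
E: max(29, 16, 23, -32) = 29
F: max(7, 32) = 32
C: min(38, 29, 32) = 29

29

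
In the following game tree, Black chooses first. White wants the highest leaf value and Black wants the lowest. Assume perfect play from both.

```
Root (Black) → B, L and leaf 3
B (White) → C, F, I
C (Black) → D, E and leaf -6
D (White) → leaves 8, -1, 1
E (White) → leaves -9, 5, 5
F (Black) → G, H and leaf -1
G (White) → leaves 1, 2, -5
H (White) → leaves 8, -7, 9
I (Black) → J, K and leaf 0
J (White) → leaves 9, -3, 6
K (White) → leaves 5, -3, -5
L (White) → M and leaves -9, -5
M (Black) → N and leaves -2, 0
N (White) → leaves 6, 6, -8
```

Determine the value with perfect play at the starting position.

-2

D (White): max(8, -1, 1) = 8
E (White): max(-9, 5, 5) = 5
C (Black): min(8, 5, -6) = -6
G (White): max(1, 2, -5) = 2
H (White): max(8, -7, 9) = 9
F (Black): min(2, 9, -1) = -1
J (White): max(9, -3, 6) = 9
K (White): max(5, -3, -5) = 5
I (Black): min(9, 5, 0) = 0
B (White): max(-6, -1, 0) = 0
N (White): max(6, 6, -8) = 6
M (Black): min(6, -2, 0) = -2
L (White): max(-2, -9, -5) = -2
Root (Black): min(0, -2, 3) = -2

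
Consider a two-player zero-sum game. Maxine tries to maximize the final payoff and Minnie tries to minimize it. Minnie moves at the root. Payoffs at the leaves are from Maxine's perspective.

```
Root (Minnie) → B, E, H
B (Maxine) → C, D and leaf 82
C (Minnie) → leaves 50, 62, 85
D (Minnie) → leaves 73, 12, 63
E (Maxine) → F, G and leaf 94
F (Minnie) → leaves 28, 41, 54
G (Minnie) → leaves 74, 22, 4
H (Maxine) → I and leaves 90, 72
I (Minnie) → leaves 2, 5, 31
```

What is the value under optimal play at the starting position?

C (Minnie): min(50, 62, 85) = 50
D (Minnie): min(73, 12, 63) = 12
B (Maxine): max(50, 12, 82) = 82
F (Minnie): min(28, 41, 54) = 28
G (Minnie): min(74, 22, 4) = 4
E (Maxine): max(28, 4, 94) = 94
I (Minnie): min(2, 5, 31) = 2
H (Maxine): max(2, 90, 72) = 90
Root (Minnie): min(82, 94, 90) = 82

82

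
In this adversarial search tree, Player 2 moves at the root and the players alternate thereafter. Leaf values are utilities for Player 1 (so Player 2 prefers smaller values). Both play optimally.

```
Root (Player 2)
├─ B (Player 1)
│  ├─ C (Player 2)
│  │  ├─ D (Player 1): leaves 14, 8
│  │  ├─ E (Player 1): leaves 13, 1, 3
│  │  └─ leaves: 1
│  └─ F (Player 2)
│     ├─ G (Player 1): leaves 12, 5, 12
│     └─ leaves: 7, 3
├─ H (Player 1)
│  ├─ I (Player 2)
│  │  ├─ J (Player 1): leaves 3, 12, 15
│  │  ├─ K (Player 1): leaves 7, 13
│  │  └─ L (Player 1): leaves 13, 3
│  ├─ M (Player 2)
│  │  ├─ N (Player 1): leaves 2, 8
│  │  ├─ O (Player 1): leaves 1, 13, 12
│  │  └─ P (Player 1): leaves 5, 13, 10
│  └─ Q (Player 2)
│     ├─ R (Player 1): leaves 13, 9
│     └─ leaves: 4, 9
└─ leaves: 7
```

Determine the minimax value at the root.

3

D (Player 1): max(14, 8) = 14
E (Player 1): max(13, 1, 3) = 13
C (Player 2): min(14, 13, 1) = 1
G (Player 1): max(12, 5, 12) = 12
F (Player 2): min(12, 7, 3) = 3
B (Player 1): max(1, 3) = 3
J (Player 1): max(3, 12, 15) = 15
K (Player 1): max(7, 13) = 13
L (Player 1): max(13, 3) = 13
I (Player 2): min(15, 13, 13) = 13
N (Player 1): max(2, 8) = 8
O (Player 1): max(1, 13, 12) = 13
P (Player 1): max(5, 13, 10) = 13
M (Player 2): min(8, 13, 13) = 8
R (Player 1): max(13, 9) = 13
Q (Player 2): min(13, 4, 9) = 4
H (Player 1): max(13, 8, 4) = 13
Root (Player 2): min(3, 13, 7) = 3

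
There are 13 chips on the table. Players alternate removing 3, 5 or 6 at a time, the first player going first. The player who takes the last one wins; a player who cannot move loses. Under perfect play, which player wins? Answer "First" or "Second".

First

W/L table (W = player to move can force a win):
i:   0  1  2  3  4  5  6  7  8  9 10 11 12 13
     L  L  L  W  W  W  W  W  W  L  L  L  W  W
Position 13 is W, so the first player wins.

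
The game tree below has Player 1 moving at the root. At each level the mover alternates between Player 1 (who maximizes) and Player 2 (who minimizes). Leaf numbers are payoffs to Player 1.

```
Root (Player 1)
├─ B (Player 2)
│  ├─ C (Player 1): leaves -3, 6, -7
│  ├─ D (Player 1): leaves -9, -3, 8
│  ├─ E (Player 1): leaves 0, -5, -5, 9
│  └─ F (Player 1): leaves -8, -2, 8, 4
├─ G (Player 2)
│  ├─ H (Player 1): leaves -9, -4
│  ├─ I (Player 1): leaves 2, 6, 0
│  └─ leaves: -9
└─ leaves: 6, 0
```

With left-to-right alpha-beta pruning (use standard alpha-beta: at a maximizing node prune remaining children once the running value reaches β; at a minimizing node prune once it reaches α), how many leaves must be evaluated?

C [α=-∞,β=+∞]: v=6
D [α=-∞,β=6]: v=8
E [α=-∞,β=6]: v=9
F [α=-∞,β=6]: v=8 after child 3 ≥ β → β-cutoff, skip 1
B [α=-∞,β=+∞]: v=6
H [α=6,β=+∞]: v=-4
G [α=6,β=+∞]: v=-4 after child 1 ≤ α → α-cutoff, skip 2
Root [α=-∞,β=+∞]: v=6
Leaves evaluated: 17 of 22.

17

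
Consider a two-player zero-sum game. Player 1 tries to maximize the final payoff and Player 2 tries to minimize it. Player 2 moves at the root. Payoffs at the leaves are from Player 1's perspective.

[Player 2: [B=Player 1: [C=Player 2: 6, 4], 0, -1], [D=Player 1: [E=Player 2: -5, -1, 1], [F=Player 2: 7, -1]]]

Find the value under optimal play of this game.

-1

C (Player 2): min(6, 4) = 4
B (Player 1): max(4, 0, -1) = 4
E (Player 2): min(-5, -1, 1) = -5
F (Player 2): min(7, -1) = -1
D (Player 1): max(-5, -1) = -1
Root (Player 2): min(4, -1) = -1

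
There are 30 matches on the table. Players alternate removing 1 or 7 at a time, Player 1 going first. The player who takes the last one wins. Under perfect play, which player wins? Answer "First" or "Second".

Second

Compute winning (W) and losing (L) positions by backward induction:
i:   0  1  2  3  4  5  6  7  8  9 10 11 12 13 14 15 16 17 18 19 20 21 22 23 24 25 26 27 28 29 30
     L  W  L  W  L  W  L  W  L  W  L  W  L  W  L  W  L  W  L  W  L  W  L  W  L  W  L  W  L  W  L
Position 30 is L, so the second player wins.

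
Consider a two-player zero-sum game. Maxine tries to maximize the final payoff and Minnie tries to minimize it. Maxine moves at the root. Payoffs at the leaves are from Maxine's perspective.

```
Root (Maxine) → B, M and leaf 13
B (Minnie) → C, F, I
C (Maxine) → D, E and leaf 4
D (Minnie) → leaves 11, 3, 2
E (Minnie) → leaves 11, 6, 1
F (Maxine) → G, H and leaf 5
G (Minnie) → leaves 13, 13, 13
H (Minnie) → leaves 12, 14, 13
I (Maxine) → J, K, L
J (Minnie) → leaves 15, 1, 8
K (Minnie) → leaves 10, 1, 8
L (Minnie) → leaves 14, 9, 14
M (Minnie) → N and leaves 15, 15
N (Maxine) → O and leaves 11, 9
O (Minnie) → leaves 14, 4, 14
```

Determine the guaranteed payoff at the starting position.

13

D (Minnie): min(11, 3, 2) = 2
E (Minnie): min(11, 6, 1) = 1
C (Maxine): max(2, 1, 4) = 4
G (Minnie): min(13, 13, 13) = 13
H (Minnie): min(12, 14, 13) = 12
F (Maxine): max(13, 12, 5) = 13
J (Minnie): min(15, 1, 8) = 1
K (Minnie): min(10, 1, 8) = 1
L (Minnie): min(14, 9, 14) = 9
I (Maxine): max(1, 1, 9) = 9
B (Minnie): min(4, 13, 9) = 4
O (Minnie): min(14, 4, 14) = 4
N (Maxine): max(4, 11, 9) = 11
M (Minnie): min(11, 15, 15) = 11
Root (Maxine): max(4, 11, 13) = 13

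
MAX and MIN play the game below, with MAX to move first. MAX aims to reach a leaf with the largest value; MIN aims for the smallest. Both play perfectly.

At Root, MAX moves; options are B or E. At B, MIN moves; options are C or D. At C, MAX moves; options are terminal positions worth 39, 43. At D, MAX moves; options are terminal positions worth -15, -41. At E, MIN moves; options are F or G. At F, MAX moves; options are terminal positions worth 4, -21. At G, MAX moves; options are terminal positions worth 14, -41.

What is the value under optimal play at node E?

F: max(4, -21) = 4
G: max(14, -41) = 14
E: min(4, 14) = 4

4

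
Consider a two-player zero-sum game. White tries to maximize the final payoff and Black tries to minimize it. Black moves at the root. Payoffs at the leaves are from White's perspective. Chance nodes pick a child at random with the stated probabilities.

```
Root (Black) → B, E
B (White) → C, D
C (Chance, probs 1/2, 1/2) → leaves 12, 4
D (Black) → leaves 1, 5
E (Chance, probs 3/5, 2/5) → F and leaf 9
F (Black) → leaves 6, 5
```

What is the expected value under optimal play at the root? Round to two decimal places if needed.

C (Chance): 1/2·12 + 1/2·4 = 8
D (Black): min(1, 5) = 1
B (White): max(8, 1) = 8
F (Black): min(6, 5) = 5
E (Chance): 3/5·5 + 2/5·9 = 6.6
Root (Black): min(8, 6.6) = 6.6

6.6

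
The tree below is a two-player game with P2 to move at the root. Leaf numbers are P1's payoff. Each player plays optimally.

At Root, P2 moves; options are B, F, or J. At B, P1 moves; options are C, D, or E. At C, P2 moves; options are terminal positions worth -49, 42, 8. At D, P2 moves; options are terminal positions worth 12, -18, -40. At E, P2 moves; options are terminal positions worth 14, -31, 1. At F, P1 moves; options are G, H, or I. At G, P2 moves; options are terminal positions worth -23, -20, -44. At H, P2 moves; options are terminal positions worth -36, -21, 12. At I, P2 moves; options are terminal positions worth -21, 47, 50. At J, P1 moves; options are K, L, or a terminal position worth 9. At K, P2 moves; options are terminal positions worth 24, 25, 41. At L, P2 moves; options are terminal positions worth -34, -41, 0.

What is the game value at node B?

C: min(-49, 42, 8) = -49
D: min(12, -18, -40) = -40
E: min(14, -31, 1) = -31
B: max(-49, -40, -31) = -31

-31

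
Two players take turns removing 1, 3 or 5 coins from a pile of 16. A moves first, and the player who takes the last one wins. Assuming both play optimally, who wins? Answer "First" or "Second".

Compute winning (W) and losing (L) positions by backward induction:
i:   0  1  2  3  4  5  6  7  8  9 10 11 12 13 14 15 16
     L  W  L  W  L  W  L  W  L  W  L  W  L  W  L  W  L
Position 16 is L, so the second player wins.

Second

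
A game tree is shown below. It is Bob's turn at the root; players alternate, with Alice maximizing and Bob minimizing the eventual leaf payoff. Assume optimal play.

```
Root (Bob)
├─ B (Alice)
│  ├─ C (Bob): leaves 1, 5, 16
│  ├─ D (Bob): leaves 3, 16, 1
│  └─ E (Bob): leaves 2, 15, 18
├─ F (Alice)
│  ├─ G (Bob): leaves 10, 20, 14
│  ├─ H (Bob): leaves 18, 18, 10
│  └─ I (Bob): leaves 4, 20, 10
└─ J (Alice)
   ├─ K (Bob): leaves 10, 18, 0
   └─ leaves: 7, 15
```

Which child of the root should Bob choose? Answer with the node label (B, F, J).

C (Bob): min(1, 5, 16) = 1
D (Bob): min(3, 16, 1) = 1
E (Bob): min(2, 15, 18) = 2
B (Alice): max(1, 1, 2) = 2
G (Bob): min(10, 20, 14) = 10
H (Bob): min(18, 18, 10) = 10
I (Bob): min(4, 20, 10) = 4
F (Alice): max(10, 10, 4) = 10
K (Bob): min(10, 18, 0) = 0
J (Alice): max(0, 7, 15) = 15
Root (Bob): min(2, 10, 15) = 2
Bob picks the child with the lowest value: B (value 2).

B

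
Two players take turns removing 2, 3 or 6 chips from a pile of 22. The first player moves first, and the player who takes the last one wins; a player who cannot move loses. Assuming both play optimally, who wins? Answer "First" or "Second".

First

W/L table (W = player to move can force a win):
i:   0  1  2  3  4  5  6  7  8  9 10 11 12 13 14 15 16 17 18 19 20 21 22
     L  L  W  W  W  L  W  W  W  L  L  W  W  W  L  W  W  W  L  L  W  W  W
Position 22 is W, so the first player wins.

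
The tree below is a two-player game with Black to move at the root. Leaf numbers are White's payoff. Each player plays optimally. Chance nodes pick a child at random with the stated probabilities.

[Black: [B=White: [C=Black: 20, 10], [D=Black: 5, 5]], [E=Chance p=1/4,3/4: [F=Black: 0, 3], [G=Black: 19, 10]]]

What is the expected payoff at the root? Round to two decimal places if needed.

C (Black): min(20, 10) = 10
D (Black): min(5, 5) = 5
B (White): max(10, 5) = 10
F (Black): min(0, 3) = 0
G (Black): min(19, 10) = 10
E (Chance): 1/4·0 + 3/4·10 = 7.5
Root (Black): min(10, 7.5) = 7.5

7.5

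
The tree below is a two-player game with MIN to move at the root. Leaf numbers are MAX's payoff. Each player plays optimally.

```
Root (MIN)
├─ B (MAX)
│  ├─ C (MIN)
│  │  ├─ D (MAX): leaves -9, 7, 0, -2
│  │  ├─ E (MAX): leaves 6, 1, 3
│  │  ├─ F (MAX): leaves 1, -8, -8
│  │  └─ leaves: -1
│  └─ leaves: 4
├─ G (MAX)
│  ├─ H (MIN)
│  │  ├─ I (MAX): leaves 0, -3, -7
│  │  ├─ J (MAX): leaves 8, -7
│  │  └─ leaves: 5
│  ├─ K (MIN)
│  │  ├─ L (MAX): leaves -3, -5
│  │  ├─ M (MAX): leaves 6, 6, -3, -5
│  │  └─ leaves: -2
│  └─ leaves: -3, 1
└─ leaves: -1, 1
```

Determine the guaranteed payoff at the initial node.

D (MAX): max(-9, 7, 0, -2) = 7
E (MAX): max(6, 1, 3) = 6
F (MAX): max(1, -8, -8) = 1
C (MIN): min(7, 6, 1, -1) = -1
B (MAX): max(-1, 4) = 4
I (MAX): max(0, -3, -7) = 0
J (MAX): max(8, -7) = 8
H (MIN): min(0, 8, 5) = 0
L (MAX): max(-3, -5) = -3
M (MAX): max(6, 6, -3, -5) = 6
K (MIN): min(-3, 6, -2) = -3
G (MAX): max(0, -3, -3, 1) = 1
Root (MIN): min(4, 1, -1, 1) = -1

-1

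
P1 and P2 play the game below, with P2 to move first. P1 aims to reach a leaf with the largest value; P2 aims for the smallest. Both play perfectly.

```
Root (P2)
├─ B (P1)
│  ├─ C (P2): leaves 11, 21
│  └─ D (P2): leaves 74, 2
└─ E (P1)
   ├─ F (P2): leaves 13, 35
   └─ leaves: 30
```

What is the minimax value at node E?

30

F: min(13, 35) = 13
E: max(13, 30) = 30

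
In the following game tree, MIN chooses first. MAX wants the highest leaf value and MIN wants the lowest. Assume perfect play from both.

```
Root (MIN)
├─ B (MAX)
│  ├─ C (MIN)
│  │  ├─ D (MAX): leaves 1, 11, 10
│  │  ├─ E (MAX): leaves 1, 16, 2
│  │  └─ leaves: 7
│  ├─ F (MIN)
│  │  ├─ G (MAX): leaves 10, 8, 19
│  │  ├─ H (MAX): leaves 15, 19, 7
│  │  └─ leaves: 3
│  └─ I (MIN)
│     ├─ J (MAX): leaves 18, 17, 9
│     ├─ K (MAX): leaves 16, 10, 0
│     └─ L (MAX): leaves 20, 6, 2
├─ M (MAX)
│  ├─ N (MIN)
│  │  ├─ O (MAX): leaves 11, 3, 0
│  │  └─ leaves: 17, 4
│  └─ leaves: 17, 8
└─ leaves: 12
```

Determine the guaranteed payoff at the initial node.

D (MAX): max(1, 11, 10) = 11
E (MAX): max(1, 16, 2) = 16
C (MIN): min(11, 16, 7) = 7
G (MAX): max(10, 8, 19) = 19
H (MAX): max(15, 19, 7) = 19
F (MIN): min(19, 19, 3) = 3
J (MAX): max(18, 17, 9) = 18
K (MAX): max(16, 10, 0) = 16
L (MAX): max(20, 6, 2) = 20
I (MIN): min(18, 16, 20) = 16
B (MAX): max(7, 3, 16) = 16
O (MAX): max(11, 3, 0) = 11
N (MIN): min(11, 17, 4) = 4
M (MAX): max(4, 17, 8) = 17
Root (MIN): min(16, 17, 12) = 12

12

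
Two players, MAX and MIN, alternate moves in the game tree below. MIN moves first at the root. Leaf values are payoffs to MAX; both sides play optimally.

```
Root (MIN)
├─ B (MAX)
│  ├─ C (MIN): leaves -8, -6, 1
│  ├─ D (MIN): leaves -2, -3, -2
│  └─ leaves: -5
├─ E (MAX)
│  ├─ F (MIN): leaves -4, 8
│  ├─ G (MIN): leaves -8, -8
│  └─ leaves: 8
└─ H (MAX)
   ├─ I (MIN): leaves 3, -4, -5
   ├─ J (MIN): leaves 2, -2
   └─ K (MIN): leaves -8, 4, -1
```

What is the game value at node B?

C: min(-8, -6, 1) = -8
D: min(-2, -3, -2) = -3
B: max(-8, -3, -5) = -3

-3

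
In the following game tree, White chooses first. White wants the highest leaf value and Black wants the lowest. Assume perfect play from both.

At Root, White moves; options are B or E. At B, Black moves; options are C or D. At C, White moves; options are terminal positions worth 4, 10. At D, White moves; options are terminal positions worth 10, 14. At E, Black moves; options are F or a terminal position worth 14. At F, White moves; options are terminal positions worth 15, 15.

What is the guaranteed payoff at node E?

14

F: max(15, 15) = 15
E: min(15, 14) = 14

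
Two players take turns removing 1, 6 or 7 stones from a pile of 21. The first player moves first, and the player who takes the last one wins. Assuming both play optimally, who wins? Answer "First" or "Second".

First

W/L table (W = player to move can force a win):
i:   0  1  2  3  4  5  6  7  8  9 10 11 12 13 14 15 16 17 18 19 20 21
     L  W  L  W  L  W  W  W  W  W  W  W  L  W  L  W  L  W  W  W  W  W
Position 21 is W, so the first player wins.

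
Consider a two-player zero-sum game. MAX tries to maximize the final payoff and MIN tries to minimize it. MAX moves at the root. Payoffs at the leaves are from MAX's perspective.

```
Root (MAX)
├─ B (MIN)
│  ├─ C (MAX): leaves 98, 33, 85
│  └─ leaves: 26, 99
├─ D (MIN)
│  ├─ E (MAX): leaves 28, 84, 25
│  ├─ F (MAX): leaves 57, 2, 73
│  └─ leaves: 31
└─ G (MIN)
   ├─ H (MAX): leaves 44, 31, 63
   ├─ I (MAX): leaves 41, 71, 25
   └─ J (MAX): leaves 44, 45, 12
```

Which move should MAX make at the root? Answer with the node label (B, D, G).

G

C (MAX): max(98, 33, 85) = 98
B (MIN): min(98, 26, 99) = 26
E (MAX): max(28, 84, 25) = 84
F (MAX): max(57, 2, 73) = 73
D (MIN): min(84, 73, 31) = 31
H (MAX): max(44, 31, 63) = 63
I (MAX): max(41, 71, 25) = 71
J (MAX): max(44, 45, 12) = 45
G (MIN): min(63, 71, 45) = 45
Root (MAX): max(26, 31, 45) = 45
MAX picks the child with the highest value: G (value 45).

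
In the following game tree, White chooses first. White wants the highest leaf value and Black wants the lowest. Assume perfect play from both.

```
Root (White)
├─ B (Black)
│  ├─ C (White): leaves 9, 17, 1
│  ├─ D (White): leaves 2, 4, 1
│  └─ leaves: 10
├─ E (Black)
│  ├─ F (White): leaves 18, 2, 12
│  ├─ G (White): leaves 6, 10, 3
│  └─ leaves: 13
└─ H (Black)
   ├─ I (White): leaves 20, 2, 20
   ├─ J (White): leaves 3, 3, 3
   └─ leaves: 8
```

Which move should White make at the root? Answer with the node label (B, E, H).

E

C (White): max(9, 17, 1) = 17
D (White): max(2, 4, 1) = 4
B (Black): min(17, 4, 10) = 4
F (White): max(18, 2, 12) = 18
G (White): max(6, 10, 3) = 10
E (Black): min(18, 10, 13) = 10
I (White): max(20, 2, 20) = 20
J (White): max(3, 3, 3) = 3
H (Black): min(20, 3, 8) = 3
Root (White): max(4, 10, 3) = 10
White picks the child with the highest value: E (value 10).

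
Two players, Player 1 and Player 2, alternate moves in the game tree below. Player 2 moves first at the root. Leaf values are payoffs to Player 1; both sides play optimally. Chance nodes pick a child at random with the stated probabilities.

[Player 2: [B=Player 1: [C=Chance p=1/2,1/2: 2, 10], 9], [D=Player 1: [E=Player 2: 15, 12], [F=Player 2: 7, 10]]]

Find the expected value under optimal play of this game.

9

C (Chance): 1/2·2 + 1/2·10 = 6
B (Player 1): max(6, 9) = 9
E (Player 2): min(15, 12) = 12
F (Player 2): min(7, 10) = 7
D (Player 1): max(12, 7) = 12
Root (Player 2): min(9, 12) = 9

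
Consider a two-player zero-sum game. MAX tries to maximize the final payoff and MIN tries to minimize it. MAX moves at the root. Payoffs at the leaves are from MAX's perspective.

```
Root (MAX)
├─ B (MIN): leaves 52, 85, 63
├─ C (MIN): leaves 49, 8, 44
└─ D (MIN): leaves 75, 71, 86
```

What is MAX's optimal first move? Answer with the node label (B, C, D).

B (MIN): min(52, 85, 63) = 52
C (MIN): min(49, 8, 44) = 8
D (MIN): min(75, 71, 86) = 71
Root (MAX): max(52, 8, 71) = 71
MAX picks the child with the highest value: D (value 71).

D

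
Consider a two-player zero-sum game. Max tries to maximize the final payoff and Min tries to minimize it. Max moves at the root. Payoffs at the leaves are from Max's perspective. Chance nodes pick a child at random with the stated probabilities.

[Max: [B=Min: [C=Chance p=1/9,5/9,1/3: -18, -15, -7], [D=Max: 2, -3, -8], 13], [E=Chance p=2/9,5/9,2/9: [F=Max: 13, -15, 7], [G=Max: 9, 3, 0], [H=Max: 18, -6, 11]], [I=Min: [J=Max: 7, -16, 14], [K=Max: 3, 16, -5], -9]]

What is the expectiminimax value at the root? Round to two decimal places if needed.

11.89

C (Chance): 1/9·-18 + 5/9·-15 + 1/3·-7 = -12.67
D (Max): max(2, -3, -8) = 2
B (Min): min(-12.67, 2, 13) = -12.67
F (Max): max(13, -15, 7) = 13
G (Max): max(9, 3, 0) = 9
H (Max): max(18, -6, 11) = 18
E (Chance): 2/9·13 + 5/9·9 + 2/9·18 = 11.89
J (Max): max(7, -16, 14) = 14
K (Max): max(3, 16, -5) = 16
I (Min): min(14, 16, -9) = -9
Root (Max): max(-12.67, 11.89, -9) = 11.89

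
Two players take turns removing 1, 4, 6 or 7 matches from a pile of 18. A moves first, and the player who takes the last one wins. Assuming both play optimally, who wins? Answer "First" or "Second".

Second

W/L table (W = player to move can force a win):
i:   0  1  2  3  4  5  6  7  8  9 10 11 12 13 14 15 16 17 18
     L  W  L  W  W  L  W  W  W  W  L  W  W  L  W  L  W  W  L
Position 18 is L, so the second player wins.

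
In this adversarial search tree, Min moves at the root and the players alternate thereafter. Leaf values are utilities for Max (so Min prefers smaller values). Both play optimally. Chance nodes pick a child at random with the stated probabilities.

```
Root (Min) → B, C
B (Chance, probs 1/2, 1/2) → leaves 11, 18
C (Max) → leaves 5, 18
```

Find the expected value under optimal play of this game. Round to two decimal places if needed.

14.5

B (Chance): 1/2·11 + 1/2·18 = 14.5
C (Max): max(5, 18) = 18
Root (Min): min(14.5, 18) = 14.5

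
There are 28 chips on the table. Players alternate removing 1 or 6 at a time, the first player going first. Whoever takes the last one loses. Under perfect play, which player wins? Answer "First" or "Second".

First

W/L table (W = player to move can force a win):
i:   0  1  2  3  4  5  6  7  8  9 10 11 12 13 14 15 16 17 18 19 20 21 22 23 24 25 26 27 28
     W  L  W  L  W  L  W  W  L  W  L  W  L  W  W  L  W  L  W  L  W  W  L  W  L  W  L  W  W
Position 28 is W, so the first player wins.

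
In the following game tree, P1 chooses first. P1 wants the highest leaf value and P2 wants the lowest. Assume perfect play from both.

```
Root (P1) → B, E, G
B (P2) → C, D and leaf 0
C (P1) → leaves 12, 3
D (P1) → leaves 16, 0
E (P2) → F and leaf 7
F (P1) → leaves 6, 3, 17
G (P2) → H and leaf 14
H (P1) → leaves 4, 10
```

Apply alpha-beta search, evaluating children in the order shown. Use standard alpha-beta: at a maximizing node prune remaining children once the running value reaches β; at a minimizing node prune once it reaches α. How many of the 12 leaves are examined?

C [α=-∞,β=+∞]: v=12
D [α=-∞,β=12]: v=16 after child 1 ≥ β → β-cutoff, skip 1
B [α=-∞,β=+∞]: v=0
F [α=0,β=+∞]: v=17
E [α=0,β=+∞]: v=7
H [α=7,β=+∞]: v=10
G [α=7,β=+∞]: v=10
Root [α=-∞,β=+∞]: v=10
Leaves evaluated: 11 of 12.

11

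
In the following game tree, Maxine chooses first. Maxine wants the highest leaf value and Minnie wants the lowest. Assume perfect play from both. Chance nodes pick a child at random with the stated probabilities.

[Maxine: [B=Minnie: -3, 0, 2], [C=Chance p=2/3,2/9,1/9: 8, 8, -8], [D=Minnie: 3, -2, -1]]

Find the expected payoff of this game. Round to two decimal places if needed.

6.22

B (Minnie): min(-3, 0, 2) = -3
C (Chance): 2/3·8 + 2/9·8 + 1/9·-8 = 6.22
D (Minnie): min(3, -2, -1) = -2
Root (Maxine): max(-3, 6.22, -2) = 6.22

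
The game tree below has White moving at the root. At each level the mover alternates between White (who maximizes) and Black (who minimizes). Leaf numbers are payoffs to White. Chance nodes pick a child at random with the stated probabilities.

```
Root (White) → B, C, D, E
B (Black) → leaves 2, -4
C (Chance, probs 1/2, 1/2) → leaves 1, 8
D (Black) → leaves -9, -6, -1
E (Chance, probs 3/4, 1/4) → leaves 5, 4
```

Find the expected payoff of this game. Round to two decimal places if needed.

4.75

B (Black): min(2, -4) = -4
C (Chance): 1/2·1 + 1/2·8 = 4.5
D (Black): min(-9, -6, -1) = -9
E (Chance): 3/4·5 + 1/4·4 = 4.75
Root (White): max(-4, 4.5, -9, 4.75) = 4.75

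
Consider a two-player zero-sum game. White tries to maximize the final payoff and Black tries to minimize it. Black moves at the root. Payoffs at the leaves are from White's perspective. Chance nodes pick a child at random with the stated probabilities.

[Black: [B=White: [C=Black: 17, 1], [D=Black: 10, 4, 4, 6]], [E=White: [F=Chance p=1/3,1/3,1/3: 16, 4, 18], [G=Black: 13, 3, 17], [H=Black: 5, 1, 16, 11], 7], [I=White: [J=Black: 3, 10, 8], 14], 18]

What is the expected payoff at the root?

C (Black): min(17, 1) = 1
D (Black): min(10, 4, 4, 6) = 4
B (White): max(1, 4) = 4
F (Chance): 1/3·16 + 1/3·4 + 1/3·18 = 12.67
G (Black): min(13, 3, 17) = 3
H (Black): min(5, 1, 16, 11) = 1
E (White): max(12.67, 3, 1, 7) = 12.67
J (Black): min(3, 10, 8) = 3
I (White): max(3, 14) = 14
Root (Black): min(4, 12.67, 14, 18) = 4

4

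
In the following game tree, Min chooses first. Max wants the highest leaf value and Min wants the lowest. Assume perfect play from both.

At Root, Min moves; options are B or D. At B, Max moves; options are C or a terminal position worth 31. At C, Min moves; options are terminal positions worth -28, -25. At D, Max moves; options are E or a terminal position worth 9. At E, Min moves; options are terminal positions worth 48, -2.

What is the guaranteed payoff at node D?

E: min(48, -2) = -2
D: max(-2, 9) = 9

9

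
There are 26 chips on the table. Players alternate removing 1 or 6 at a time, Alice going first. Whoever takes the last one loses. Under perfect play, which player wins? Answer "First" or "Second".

Second

i:   0  1  2  3  4  5  6  7  8  9 10 11 12 13 14 15 16 17 18 19 20 21 22 23 24 25 26
     W  L  W  L  W  L  W  W  L  W  L  W  L  W  W  L  W  L  W  L  W  W  L  W  L  W  L
Position 26 is L, so the second player wins.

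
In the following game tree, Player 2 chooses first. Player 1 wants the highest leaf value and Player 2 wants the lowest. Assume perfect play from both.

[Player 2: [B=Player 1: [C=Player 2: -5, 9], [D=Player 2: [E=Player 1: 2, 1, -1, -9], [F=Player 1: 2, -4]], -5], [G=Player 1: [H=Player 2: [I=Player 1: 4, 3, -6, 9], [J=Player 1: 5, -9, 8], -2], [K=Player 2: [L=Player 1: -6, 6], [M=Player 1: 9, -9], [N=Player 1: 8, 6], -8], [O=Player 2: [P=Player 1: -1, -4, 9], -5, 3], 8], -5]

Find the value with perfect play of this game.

-5

C (Player 2): min(-5, 9) = -5
E (Player 1): max(2, 1, -1, -9) = 2
F (Player 1): max(2, -4) = 2
D (Player 2): min(2, 2) = 2
B (Player 1): max(-5, 2, -5) = 2
I (Player 1): max(4, 3, -6, 9) = 9
J (Player 1): max(5, -9, 8) = 8
H (Player 2): min(9, 8, -2) = -2
L (Player 1): max(-6, 6) = 6
M (Player 1): max(9, -9) = 9
N (Player 1): max(8, 6) = 8
K (Player 2): min(6, 9, 8, -8) = -8
P (Player 1): max(-1, -4, 9) = 9
O (Player 2): min(9, -5, 3) = -5
G (Player 1): max(-2, -8, -5, 8) = 8
Root (Player 2): min(2, 8, -5) = -5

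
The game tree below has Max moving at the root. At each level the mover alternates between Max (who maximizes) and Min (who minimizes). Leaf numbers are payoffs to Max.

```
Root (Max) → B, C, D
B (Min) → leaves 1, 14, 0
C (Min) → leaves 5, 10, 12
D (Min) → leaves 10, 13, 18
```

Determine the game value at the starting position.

B (Min): min(1, 14, 0) = 0
C (Min): min(5, 10, 12) = 5
D (Min): min(10, 13, 18) = 10
Root (Max): max(0, 5, 10) = 10

10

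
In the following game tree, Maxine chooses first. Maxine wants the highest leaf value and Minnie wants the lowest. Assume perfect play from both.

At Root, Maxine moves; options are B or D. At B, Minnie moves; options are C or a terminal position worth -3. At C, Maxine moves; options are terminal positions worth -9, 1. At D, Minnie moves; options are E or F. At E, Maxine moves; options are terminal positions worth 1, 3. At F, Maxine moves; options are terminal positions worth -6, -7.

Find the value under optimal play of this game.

C (Maxine): max(-9, 1) = 1
B (Minnie): min(1, -3) = -3
E (Maxine): max(1, 3) = 3
F (Maxine): max(-6, -7) = -6
D (Minnie): min(3, -6) = -6
Root (Maxine): max(-3, -6) = -3

-3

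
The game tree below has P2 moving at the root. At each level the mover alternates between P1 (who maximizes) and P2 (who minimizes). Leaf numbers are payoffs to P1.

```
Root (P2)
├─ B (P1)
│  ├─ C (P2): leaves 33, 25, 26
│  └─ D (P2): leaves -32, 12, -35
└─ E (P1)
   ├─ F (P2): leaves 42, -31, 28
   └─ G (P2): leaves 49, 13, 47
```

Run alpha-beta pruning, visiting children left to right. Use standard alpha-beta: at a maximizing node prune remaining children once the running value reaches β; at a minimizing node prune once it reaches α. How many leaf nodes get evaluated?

C [α=-∞,β=+∞]: v=25
D [α=25,β=+∞]: v=-32 after child 1 ≤ α → α-cutoff, skip 2
B [α=-∞,β=+∞]: v=25
F [α=-∞,β=25]: v=-31
G [α=-31,β=25]: v=13
E [α=-∞,β=25]: v=13
Root [α=-∞,β=+∞]: v=13
Leaves evaluated: 10 of 12.

10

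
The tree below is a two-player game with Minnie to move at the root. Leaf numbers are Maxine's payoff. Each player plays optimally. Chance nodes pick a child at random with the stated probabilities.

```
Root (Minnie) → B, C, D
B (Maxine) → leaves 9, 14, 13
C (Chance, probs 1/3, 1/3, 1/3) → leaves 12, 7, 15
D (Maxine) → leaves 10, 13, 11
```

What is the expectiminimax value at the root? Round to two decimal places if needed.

B (Maxine): max(9, 14, 13) = 14
C (Chance): 1/3·12 + 1/3·7 + 1/3·15 = 11.33
D (Maxine): max(10, 13, 11) = 13
Root (Minnie): min(14, 11.33, 13) = 11.33

11.33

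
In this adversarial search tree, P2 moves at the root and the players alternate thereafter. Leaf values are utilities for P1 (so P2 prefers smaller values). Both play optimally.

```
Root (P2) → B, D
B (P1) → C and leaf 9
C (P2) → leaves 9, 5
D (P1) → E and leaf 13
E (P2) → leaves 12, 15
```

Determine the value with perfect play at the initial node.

9

C (P2): min(9, 5) = 5
B (P1): max(5, 9) = 9
E (P2): min(12, 15) = 12
D (P1): max(12, 13) = 13
Root (P2): min(9, 13) = 9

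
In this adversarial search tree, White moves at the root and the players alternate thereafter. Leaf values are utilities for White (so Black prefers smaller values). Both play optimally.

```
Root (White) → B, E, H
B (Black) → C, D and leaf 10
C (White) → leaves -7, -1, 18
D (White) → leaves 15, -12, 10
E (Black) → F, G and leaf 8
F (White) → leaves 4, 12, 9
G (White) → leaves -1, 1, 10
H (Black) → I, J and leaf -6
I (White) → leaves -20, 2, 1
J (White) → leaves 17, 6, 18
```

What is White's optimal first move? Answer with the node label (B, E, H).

C (White): max(-7, -1, 18) = 18
D (White): max(15, -12, 10) = 15
B (Black): min(18, 15, 10) = 10
F (White): max(4, 12, 9) = 12
G (White): max(-1, 1, 10) = 10
E (Black): min(12, 10, 8) = 8
I (White): max(-20, 2, 1) = 2
J (White): max(17, 6, 18) = 18
H (Black): min(2, 18, -6) = -6
Root (White): max(10, 8, -6) = 10
White picks the child with the highest value: B (value 10).

B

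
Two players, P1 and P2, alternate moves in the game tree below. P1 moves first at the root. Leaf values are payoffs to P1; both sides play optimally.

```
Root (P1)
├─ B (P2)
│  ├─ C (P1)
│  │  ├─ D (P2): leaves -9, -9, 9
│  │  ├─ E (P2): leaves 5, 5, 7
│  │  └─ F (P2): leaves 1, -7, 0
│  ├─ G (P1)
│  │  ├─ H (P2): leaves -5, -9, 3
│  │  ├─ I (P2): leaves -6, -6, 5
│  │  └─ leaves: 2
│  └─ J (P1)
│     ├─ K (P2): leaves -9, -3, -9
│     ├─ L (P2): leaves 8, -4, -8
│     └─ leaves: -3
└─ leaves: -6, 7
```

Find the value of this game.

D (P2): min(-9, -9, 9) = -9
E (P2): min(5, 5, 7) = 5
F (P2): min(1, -7, 0) = -7
C (P1): max(-9, 5, -7) = 5
H (P2): min(-5, -9, 3) = -9
I (P2): min(-6, -6, 5) = -6
G (P1): max(-9, -6, 2) = 2
K (P2): min(-9, -3, -9) = -9
L (P2): min(8, -4, -8) = -8
J (P1): max(-9, -8, -3) = -3
B (P2): min(5, 2, -3) = -3
Root (P1): max(-3, -6, 7) = 7

7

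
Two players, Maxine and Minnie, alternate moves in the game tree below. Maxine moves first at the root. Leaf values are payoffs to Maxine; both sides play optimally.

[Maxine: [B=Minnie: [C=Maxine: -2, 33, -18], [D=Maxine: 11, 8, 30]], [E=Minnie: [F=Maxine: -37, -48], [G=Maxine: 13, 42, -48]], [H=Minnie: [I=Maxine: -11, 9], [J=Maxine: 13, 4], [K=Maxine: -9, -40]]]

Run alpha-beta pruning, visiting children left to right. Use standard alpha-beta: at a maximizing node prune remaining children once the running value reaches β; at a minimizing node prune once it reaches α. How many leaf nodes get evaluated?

10

C [α=-∞,β=+∞]: v=33
D [α=-∞,β=33]: v=30
B [α=-∞,β=+∞]: v=30
F [α=30,β=+∞]: v=-37
E [α=30,β=+∞]: v=-37 after child 1 ≤ α → α-cutoff, skip 1
I [α=30,β=+∞]: v=9
H [α=30,β=+∞]: v=9 after child 1 ≤ α → α-cutoff, skip 2
Root [α=-∞,β=+∞]: v=30
Leaves evaluated: 10 of 17.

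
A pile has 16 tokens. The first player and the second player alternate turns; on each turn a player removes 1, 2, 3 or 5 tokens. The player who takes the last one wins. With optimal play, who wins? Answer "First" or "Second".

W/L table (W = player to move can force a win):
i:   0  1  2  3  4  5  6  7  8  9 10 11 12 13 14 15 16
     L  W  W  W  L  W  W  W  L  W  W  W  L  W  W  W  L
Position 16 is L, so the second player wins.

Second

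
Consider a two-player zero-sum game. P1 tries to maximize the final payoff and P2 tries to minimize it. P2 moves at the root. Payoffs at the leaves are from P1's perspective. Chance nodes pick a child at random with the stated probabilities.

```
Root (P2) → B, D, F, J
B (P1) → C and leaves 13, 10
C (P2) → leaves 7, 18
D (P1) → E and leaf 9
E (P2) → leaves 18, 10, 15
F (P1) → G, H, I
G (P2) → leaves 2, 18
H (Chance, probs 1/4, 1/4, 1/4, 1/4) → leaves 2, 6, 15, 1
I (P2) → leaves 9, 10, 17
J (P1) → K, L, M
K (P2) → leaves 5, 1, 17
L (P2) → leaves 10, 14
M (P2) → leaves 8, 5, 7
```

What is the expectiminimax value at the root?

9

C (P2): min(7, 18) = 7
B (P1): max(7, 13, 10) = 13
E (P2): min(18, 10, 15) = 10
D (P1): max(10, 9) = 10
G (P2): min(2, 18) = 2
H (Chance): 1/4·2 + 1/4·6 + 1/4·15 + 1/4·1 = 6
I (P2): min(9, 10, 17) = 9
F (P1): max(2, 6, 9) = 9
K (P2): min(5, 1, 17) = 1
L (P2): min(10, 14) = 10
M (P2): min(8, 5, 7) = 5
J (P1): max(1, 10, 5) = 10
Root (P2): min(13, 10, 9, 10) = 9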